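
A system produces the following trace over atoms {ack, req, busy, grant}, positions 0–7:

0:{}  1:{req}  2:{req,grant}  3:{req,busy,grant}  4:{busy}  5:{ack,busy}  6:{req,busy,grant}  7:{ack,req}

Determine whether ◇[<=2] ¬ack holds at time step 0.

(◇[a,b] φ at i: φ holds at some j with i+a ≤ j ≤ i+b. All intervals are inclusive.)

Holds

Check ¬ack at each j in [0,2]:
  j=0: true
  j=1: true
  j=2: true
Found at j=0 → formula holds.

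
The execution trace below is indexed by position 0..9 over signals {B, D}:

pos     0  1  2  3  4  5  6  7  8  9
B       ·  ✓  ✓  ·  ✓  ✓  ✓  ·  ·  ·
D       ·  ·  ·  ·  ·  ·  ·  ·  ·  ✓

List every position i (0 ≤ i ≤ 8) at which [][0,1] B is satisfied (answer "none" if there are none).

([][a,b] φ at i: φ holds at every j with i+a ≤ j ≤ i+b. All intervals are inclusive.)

Evaluate at each i in [0,8]:
  i=0: ✗ (fails at j=0)
  i=1: ✓ (all of [1,2])
  i=2: ✗ (fails at j=3)
  i=3: ✗ (fails at j=3)
  i=4: ✓ (all of [4,5])
  i=5: ✓ (all of [5,6])
  i=6: ✗ (fails at j=7)
  i=7: ✗ (fails at j=7)
  i=8: ✗ (fails at j=8)

1, 4, 5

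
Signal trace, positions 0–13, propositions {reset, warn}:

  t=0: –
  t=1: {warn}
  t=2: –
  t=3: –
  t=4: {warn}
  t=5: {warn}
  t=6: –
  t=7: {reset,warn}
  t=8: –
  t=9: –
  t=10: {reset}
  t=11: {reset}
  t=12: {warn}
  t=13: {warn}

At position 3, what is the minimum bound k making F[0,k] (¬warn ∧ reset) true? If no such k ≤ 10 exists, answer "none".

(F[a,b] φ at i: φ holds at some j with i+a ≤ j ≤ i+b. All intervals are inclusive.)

Scan j = 3,4,… for (¬warn ∧ reset):
  j=3: fails
  j=4: fails
  j=5: fails
  j=6: fails
  j=7: fails
  j=8: fails
  j=9: fails
  j=10: holds
First hit at j=10, so smallest k = 10-3 = 7.

7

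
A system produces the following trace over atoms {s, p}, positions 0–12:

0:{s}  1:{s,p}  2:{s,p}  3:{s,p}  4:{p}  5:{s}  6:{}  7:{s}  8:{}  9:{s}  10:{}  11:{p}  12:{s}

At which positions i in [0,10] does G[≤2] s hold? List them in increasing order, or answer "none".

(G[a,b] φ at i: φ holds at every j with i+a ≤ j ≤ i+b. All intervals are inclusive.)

Evaluate at each i in [0,10]:
  i=0: ✓ (all of [0,2])
  i=1: ✓ (all of [1,3])
  i=2: ✗ (fails at j=4)
  i=3: ✗ (fails at j=4)
  i=4: ✗ (fails at j=4)
  i=5: ✗ (fails at j=6)
  i=6: ✗ (fails at j=6)
  i=7: ✗ (fails at j=8)
  i=8: ✗ (fails at j=8)
  i=9: ✗ (fails at j=10)
  i=10: ✗ (fails at j=10)

0, 1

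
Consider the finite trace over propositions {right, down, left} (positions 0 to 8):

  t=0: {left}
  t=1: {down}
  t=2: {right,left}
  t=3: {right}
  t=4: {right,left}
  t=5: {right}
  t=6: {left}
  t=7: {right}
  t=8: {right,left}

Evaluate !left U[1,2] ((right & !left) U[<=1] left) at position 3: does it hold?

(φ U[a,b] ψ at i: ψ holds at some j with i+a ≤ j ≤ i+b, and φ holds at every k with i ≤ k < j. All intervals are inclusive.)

Need some j in [4,5] with ((right & !left) U[<=1] left), and !left at every k in [3,j-1].
  j=4: ((right & !left) U[<=1] left) holds; !left holds at every k in [3,3] → satisfied.

Holds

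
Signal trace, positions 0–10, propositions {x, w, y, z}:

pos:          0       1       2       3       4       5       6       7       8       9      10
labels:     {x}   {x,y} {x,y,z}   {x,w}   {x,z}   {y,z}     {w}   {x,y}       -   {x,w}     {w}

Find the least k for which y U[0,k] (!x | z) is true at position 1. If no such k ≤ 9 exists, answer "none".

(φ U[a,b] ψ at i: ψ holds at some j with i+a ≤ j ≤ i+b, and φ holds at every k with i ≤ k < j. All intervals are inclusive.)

1

Need earliest j ≥ 1 with (!x | z), and y at every k in [1,j-1].
  j=1: rhs fails.
  j=2: rhs holds; lhs holds on [1,1]. k = 1.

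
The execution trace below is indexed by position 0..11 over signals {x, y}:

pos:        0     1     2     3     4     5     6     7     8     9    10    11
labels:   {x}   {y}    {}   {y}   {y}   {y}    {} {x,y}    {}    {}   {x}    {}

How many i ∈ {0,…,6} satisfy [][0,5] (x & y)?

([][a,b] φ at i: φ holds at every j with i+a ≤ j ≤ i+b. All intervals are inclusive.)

Evaluate at each i in [0,6]:
  i=0: ✗ (fails at j=0)
  i=1: ✗ (fails at j=1)
  i=2: ✗ (fails at j=2)
  i=3: ✗ (fails at j=3)
  i=4: ✗ (fails at j=4)
  i=5: ✗ (fails at j=5)
  i=6: ✗ (fails at j=6)
Positions where it holds: {} → 0.

0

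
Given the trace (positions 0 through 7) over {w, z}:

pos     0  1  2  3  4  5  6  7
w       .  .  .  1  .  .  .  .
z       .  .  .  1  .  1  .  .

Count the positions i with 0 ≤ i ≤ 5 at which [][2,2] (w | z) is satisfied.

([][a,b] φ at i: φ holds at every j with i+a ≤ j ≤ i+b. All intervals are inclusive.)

Evaluate at each i in [0,5]:
  i=0: ✗ (fails at j=2)
  i=1: ✓ (all of [3,3])
  i=2: ✗ (fails at j=4)
  i=3: ✓ (all of [5,5])
  i=4: ✗ (fails at j=6)
  i=5: ✗ (fails at j=7)
Positions where it holds: {1, 3} → 2.

2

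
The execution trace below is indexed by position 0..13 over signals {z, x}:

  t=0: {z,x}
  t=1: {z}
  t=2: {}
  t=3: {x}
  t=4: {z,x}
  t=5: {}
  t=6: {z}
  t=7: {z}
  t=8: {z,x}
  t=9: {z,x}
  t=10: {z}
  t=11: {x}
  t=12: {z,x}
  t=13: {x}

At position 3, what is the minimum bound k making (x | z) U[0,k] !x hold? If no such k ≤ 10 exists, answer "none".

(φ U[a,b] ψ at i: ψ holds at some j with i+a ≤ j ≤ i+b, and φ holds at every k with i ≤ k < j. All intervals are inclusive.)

2

Need earliest j ≥ 3 with !x, and (x | z) at every k in [3,j-1].
  j=3: rhs fails.
  j=4: rhs fails.
  j=5: rhs holds; lhs holds on [3,4]. k = 2.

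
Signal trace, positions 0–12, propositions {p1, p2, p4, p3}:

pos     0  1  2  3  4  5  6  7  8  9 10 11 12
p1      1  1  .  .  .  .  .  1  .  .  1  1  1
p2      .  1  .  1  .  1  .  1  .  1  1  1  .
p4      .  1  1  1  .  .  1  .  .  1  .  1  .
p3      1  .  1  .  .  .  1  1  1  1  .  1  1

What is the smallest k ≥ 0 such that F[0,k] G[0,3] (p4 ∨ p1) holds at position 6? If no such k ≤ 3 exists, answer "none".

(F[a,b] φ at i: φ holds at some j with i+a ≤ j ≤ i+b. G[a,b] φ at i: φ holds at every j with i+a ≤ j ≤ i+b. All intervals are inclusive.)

Scan j = 6,7,… for G[0,3] (p4 ∨ p1):
  j=6: fails
  j=7: fails
  j=8: fails
  j=9: holds
First hit at j=9, so smallest k = 9-6 = 3.

3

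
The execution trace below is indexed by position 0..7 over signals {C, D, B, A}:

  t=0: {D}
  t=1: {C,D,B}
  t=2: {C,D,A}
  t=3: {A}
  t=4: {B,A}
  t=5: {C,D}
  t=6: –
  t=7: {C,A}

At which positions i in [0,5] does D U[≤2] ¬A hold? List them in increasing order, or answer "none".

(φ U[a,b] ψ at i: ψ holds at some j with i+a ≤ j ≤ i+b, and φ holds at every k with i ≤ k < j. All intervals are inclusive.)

0, 1, 5

Evaluate at each i in [0,5]:
  i=0: ✓ (rhs at j=0)
  i=1: ✓ (rhs at j=1)
  i=2: ✗ (no rhs in [2,4])
  i=3: ✗ (lhs fails at k=3 before rhs at j=5)
  i=4: ✗ (lhs fails at k=4 before rhs at j=5)
  i=5: ✓ (rhs at j=5)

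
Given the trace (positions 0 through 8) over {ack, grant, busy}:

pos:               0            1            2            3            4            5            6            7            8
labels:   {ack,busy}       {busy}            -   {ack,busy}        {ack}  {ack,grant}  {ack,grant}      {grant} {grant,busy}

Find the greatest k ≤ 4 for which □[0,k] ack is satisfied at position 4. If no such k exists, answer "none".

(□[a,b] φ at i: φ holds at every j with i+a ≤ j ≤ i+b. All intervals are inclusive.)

ack must hold from j=4 onward; find where it first fails.
  j=4: holds
  j=5: holds
  j=6: holds
  j=7: fails
Holds on [4,6], so largest k = 2.

2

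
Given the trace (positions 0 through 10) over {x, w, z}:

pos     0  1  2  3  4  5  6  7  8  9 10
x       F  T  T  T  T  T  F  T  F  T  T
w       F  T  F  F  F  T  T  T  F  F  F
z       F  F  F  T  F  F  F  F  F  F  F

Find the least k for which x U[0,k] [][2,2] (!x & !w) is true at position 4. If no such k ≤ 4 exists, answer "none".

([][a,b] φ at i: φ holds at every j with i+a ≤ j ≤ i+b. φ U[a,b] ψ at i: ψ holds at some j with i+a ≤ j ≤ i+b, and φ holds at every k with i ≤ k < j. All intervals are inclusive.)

Need earliest j ≥ 4 with [][2,2] (!x & !w), and x at every k in [4,j-1].
  j=4: rhs fails.
  j=5: rhs fails.
  j=6: rhs holds; lhs holds on [4,5]. k = 2.

2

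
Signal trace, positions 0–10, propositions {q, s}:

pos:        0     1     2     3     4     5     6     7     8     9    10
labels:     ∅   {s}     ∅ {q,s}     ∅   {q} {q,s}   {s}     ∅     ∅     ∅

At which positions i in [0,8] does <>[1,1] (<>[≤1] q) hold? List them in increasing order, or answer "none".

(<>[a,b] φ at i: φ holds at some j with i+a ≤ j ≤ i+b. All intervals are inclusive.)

1, 2, 3, 4, 5

Evaluate at each i in [0,8]:
  i=0: ✗ (none in [1,1])
  i=1: ✓ (witness j=2)
  i=2: ✓ (witness j=3)
  i=3: ✓ (witness j=4)
  i=4: ✓ (witness j=5)
  i=5: ✓ (witness j=6)
  i=6: ✗ (none in [7,7])
  i=7: ✗ (none in [8,8])
  i=8: ✗ (none in [9,9])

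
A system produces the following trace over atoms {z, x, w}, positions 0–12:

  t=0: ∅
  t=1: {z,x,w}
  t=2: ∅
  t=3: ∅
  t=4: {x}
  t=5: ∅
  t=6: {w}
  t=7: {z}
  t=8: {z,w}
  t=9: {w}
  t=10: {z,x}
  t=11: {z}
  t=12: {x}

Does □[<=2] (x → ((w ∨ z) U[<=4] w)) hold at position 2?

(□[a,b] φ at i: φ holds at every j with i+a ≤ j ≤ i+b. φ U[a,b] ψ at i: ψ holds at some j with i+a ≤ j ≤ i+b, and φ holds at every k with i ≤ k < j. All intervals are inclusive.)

Check (x → ((w ∨ z) U[<=4] w)) at every j in [2,4]:
  j=2: antecedent false → ✓
  j=3: antecedent false → ✓
  j=4: antecedent true; consequent fails → ✗
Fails at j=4 → formula fails.

False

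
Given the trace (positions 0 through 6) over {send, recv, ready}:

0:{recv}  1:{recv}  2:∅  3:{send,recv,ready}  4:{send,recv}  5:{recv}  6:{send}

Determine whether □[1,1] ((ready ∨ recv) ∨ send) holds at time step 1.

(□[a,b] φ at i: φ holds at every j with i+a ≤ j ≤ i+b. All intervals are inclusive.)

No

Check ((ready ∨ recv) ∨ send) at every j in [2,2]:
  j=2: false
Fails at j=2 → formula fails.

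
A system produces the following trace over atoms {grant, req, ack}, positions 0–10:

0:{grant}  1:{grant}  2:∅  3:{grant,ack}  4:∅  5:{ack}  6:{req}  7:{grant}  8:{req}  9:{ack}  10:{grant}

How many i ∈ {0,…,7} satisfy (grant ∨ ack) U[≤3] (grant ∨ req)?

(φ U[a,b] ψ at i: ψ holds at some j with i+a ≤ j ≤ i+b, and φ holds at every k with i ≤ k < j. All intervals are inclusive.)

Evaluate at each i in [0,7]:
  i=0: ✓ (rhs at j=0)
  i=1: ✓ (rhs at j=1)
  i=2: ✗ (lhs fails at k=2 before rhs at j=3)
  i=3: ✓ (rhs at j=3)
  i=4: ✗ (lhs fails at k=4 before rhs at j=6)
  i=5: ✓ (rhs at j=6; lhs holds on [5,5])
  i=6: ✓ (rhs at j=6)
  i=7: ✓ (rhs at j=7)
Positions where it holds: {0, 1, 3, 5, 6, 7} → 6.

6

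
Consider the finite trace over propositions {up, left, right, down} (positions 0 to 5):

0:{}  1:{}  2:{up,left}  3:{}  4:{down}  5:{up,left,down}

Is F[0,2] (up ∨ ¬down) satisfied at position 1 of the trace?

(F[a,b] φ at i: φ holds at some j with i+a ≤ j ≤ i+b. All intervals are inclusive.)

Check (up ∨ ¬down) at each j in [1,3]:
  j=1: true
  j=2: true
  j=3: true
Found at j=1 → formula holds.

Yes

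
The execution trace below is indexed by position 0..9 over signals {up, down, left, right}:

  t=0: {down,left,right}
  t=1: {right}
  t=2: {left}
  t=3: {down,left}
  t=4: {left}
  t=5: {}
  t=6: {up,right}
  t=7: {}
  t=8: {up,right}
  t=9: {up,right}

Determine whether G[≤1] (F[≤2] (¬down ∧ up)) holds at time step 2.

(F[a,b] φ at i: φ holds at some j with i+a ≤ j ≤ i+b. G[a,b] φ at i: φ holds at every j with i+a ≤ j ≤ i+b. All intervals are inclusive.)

Check F[≤2] (¬down ∧ up) at every j in [2,3]:
  j=2: fails (none in [2,4])
  j=3: fails (none in [3,5])
Fails at j=2 → formula fails.

Does not hold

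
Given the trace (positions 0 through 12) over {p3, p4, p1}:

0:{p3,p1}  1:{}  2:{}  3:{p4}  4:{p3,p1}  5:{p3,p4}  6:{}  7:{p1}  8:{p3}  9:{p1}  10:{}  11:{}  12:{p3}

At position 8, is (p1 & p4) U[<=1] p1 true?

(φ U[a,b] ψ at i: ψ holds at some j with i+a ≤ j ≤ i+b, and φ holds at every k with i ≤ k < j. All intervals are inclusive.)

Need some j in [8,9] with p1, and (p1 & p4) at every k in [8,j-1].
  j=8: p1 false.
  j=9: p1 holds, but (p1 & p4) fails at k=8 → not this j.
No j in the window works → until fails.

No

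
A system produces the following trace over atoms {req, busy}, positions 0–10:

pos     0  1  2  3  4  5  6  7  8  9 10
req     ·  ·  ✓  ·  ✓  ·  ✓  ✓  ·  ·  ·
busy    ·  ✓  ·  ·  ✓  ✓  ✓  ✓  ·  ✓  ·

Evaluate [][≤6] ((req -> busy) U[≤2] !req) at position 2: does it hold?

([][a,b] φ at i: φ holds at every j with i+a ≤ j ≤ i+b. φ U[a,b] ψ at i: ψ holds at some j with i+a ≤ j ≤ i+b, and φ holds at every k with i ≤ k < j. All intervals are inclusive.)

False

Check ((req -> busy) U[≤2] !req) at every j in [2,8]:
  j=2: fails
  j=3: holds
  j=4: holds
  j=5: holds
  j=6: holds
  j=7: holds
  j=8: holds
Fails at j=2 → formula fails.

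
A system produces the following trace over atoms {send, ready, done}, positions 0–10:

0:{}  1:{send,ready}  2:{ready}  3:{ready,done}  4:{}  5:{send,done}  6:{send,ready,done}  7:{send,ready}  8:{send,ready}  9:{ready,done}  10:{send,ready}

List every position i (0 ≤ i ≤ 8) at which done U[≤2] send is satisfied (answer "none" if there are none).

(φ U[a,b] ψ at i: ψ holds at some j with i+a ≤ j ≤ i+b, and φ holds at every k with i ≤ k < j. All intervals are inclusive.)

Evaluate at each i in [0,8]:
  i=0: ✗ (lhs fails at k=0 before rhs at j=1)
  i=1: ✓ (rhs at j=1)
  i=2: ✗ (no rhs in [2,4])
  i=3: ✗ (lhs fails at k=4 before rhs at j=5)
  i=4: ✗ (lhs fails at k=4 before rhs at j=5)
  i=5: ✓ (rhs at j=5)
  i=6: ✓ (rhs at j=6)
  i=7: ✓ (rhs at j=7)
  i=8: ✓ (rhs at j=8)

1, 5, 6, 7, 8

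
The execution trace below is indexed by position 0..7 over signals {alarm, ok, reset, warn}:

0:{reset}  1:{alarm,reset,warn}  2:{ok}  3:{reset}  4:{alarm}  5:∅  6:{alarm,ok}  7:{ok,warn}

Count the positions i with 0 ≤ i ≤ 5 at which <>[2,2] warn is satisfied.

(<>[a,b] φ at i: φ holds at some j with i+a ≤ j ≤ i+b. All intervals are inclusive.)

1

Evaluate at each i in [0,5]:
  i=0: ✗ (none in [2,2])
  i=1: ✗ (none in [3,3])
  i=2: ✗ (none in [4,4])
  i=3: ✗ (none in [5,5])
  i=4: ✗ (none in [6,6])
  i=5: ✓ (witness j=7)
Positions where it holds: {5} → 1.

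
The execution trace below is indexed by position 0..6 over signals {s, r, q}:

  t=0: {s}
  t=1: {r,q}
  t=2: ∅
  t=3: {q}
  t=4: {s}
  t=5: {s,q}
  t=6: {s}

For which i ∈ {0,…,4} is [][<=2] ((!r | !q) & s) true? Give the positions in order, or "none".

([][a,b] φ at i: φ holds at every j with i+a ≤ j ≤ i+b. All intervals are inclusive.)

4

Evaluate at each i in [0,4]:
  i=0: ✗ (fails at j=1)
  i=1: ✗ (fails at j=1)
  i=2: ✗ (fails at j=2)
  i=3: ✗ (fails at j=3)
  i=4: ✓ (all of [4,6])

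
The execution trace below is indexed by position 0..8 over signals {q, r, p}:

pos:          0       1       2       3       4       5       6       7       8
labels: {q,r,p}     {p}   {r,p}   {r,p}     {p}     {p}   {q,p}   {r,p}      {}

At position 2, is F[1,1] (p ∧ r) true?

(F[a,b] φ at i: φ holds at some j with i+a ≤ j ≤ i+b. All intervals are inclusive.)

Holds

Check (p ∧ r) at each j in [3,3]:
  j=3: true
Found at j=3 → formula holds.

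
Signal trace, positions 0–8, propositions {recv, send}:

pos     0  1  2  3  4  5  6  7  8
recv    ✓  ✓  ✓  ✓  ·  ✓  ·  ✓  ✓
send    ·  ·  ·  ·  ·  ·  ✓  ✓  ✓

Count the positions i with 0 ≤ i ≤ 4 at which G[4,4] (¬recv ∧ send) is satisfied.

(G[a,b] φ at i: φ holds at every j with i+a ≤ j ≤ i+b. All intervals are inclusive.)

1

Evaluate at each i in [0,4]:
  i=0: ✗ (fails at j=4)
  i=1: ✗ (fails at j=5)
  i=2: ✓ (all of [6,6])
  i=3: ✗ (fails at j=7)
  i=4: ✗ (fails at j=8)
Positions where it holds: {2} → 1.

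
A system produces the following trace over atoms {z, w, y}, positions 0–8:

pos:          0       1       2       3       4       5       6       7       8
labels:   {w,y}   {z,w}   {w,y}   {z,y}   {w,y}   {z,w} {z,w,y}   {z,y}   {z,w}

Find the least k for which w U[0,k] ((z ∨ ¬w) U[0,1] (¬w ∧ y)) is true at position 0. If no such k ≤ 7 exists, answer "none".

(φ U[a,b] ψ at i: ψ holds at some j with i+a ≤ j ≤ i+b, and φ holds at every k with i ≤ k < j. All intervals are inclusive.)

3

Need earliest j ≥ 0 with ((z ∨ ¬w) U[0,1] (¬w ∧ y)), and w at every k in [0,j-1].
  j=0: rhs fails.
  j=1: rhs fails.
  j=2: rhs fails.
  j=3: rhs holds; lhs holds on [0,2]. k = 3.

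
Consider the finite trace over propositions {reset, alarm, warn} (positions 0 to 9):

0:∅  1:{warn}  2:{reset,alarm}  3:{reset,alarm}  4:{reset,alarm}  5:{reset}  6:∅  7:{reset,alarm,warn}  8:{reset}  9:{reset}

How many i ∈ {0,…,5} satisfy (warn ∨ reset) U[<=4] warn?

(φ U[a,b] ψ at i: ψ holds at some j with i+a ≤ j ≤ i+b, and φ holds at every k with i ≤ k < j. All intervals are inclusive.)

Evaluate at each i in [0,5]:
  i=0: ✗ (lhs fails at k=0 before rhs at j=1)
  i=1: ✓ (rhs at j=1)
  i=2: ✗ (no rhs in [2,6])
  i=3: ✗ (lhs fails at k=6 before rhs at j=7)
  i=4: ✗ (lhs fails at k=6 before rhs at j=7)
  i=5: ✗ (lhs fails at k=6 before rhs at j=7)
Positions where it holds: {1} → 1.

1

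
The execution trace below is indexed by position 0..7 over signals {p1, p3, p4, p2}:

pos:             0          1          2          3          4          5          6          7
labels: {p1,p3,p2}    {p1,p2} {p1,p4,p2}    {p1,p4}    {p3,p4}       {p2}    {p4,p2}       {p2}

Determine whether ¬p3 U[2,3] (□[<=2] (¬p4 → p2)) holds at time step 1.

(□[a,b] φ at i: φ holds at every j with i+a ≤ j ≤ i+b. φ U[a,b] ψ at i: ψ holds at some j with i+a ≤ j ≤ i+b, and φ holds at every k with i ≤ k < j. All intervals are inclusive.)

Need some j in [3,4] with □[<=2] (¬p4 → p2), and ¬p3 at every k in [1,j-1].
  j=3: □[<=2] (¬p4 → p2) holds; ¬p3 holds at every k in [1,2] → satisfied.

Holds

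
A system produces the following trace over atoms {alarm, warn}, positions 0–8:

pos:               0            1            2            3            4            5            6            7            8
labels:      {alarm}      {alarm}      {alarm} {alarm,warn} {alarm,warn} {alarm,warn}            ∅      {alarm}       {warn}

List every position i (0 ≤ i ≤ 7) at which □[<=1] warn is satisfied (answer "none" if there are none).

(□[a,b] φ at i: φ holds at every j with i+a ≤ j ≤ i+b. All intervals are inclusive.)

3, 4

Evaluate at each i in [0,7]:
  i=0: ✗ (fails at j=0)
  i=1: ✗ (fails at j=1)
  i=2: ✗ (fails at j=2)
  i=3: ✓ (all of [3,4])
  i=4: ✓ (all of [4,5])
  i=5: ✗ (fails at j=6)
  i=6: ✗ (fails at j=6)
  i=7: ✗ (fails at j=7)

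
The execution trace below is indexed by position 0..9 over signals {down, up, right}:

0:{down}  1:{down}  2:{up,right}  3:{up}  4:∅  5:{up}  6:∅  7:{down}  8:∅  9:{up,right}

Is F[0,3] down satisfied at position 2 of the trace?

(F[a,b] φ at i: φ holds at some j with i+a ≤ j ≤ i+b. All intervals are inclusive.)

False

Check down at each j in [2,5]:
  j=2: false
  j=3: false
  j=4: false
  j=5: false
No position in the window satisfies it → formula fails.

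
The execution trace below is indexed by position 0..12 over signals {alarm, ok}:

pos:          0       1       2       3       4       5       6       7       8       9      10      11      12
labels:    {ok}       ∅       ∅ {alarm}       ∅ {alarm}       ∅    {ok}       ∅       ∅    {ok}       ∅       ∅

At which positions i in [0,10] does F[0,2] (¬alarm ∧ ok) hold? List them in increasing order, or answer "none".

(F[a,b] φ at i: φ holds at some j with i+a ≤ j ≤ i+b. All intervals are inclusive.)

Evaluate at each i in [0,10]:
  i=0: ✓ (witness j=0)
  i=1: ✗ (none in [1,3])
  i=2: ✗ (none in [2,4])
  i=3: ✗ (none in [3,5])
  i=4: ✗ (none in [4,6])
  i=5: ✓ (witness j=7)
  i=6: ✓ (witness j=7)
  i=7: ✓ (witness j=7)
  i=8: ✓ (witness j=10)
  i=9: ✓ (witness j=10)
  i=10: ✓ (witness j=10)

0, 5, 6, 7, 8, 9, 10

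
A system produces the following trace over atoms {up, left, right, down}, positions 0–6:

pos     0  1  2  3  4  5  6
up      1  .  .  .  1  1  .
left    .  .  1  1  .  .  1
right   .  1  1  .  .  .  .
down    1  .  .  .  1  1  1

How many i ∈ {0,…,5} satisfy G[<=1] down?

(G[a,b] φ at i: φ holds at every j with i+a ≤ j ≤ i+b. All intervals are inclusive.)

2

Evaluate at each i in [0,5]:
  i=0: ✗ (fails at j=1)
  i=1: ✗ (fails at j=1)
  i=2: ✗ (fails at j=2)
  i=3: ✗ (fails at j=3)
  i=4: ✓ (all of [4,5])
  i=5: ✓ (all of [5,6])
Positions where it holds: {4, 5} → 2.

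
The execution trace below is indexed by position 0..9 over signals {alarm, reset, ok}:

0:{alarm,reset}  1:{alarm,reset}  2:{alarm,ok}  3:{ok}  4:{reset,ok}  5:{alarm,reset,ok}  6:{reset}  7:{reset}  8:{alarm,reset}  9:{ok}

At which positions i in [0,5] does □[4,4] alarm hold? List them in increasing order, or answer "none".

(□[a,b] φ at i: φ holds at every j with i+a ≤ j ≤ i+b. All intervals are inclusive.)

1, 4

Evaluate at each i in [0,5]:
  i=0: ✗ (fails at j=4)
  i=1: ✓ (all of [5,5])
  i=2: ✗ (fails at j=6)
  i=3: ✗ (fails at j=7)
  i=4: ✓ (all of [8,8])
  i=5: ✗ (fails at j=9)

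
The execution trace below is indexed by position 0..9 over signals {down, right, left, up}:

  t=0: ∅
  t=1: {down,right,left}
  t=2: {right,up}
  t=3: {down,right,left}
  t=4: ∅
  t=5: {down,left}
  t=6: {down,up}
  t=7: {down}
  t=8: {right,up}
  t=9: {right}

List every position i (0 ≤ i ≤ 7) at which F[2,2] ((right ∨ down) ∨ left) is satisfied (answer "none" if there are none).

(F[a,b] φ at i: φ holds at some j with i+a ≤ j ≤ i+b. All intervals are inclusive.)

0, 1, 3, 4, 5, 6, 7

Evaluate at each i in [0,7]:
  i=0: ✓ (witness j=2)
  i=1: ✓ (witness j=3)
  i=2: ✗ (none in [4,4])
  i=3: ✓ (witness j=5)
  i=4: ✓ (witness j=6)
  i=5: ✓ (witness j=7)
  i=6: ✓ (witness j=8)
  i=7: ✓ (witness j=9)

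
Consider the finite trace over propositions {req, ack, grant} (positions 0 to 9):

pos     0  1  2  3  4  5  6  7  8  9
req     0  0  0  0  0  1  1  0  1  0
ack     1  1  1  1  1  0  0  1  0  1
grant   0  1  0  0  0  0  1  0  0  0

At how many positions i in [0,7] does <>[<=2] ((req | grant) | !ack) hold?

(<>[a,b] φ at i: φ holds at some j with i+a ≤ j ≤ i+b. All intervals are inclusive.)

7

Evaluate at each i in [0,7]:
  i=0: ✓ (witness j=1)
  i=1: ✓ (witness j=1)
  i=2: ✗ (none in [2,4])
  i=3: ✓ (witness j=5)
  i=4: ✓ (witness j=5)
  i=5: ✓ (witness j=5)
  i=6: ✓ (witness j=6)
  i=7: ✓ (witness j=8)
Positions where it holds: {0, 1, 3, 4, 5, 6, 7} → 7.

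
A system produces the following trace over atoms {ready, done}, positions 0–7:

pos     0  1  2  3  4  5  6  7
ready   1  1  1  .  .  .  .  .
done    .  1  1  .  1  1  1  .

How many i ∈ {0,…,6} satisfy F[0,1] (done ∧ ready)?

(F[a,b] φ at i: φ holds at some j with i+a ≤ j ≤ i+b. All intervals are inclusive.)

3

Evaluate at each i in [0,6]:
  i=0: ✓ (witness j=1)
  i=1: ✓ (witness j=1)
  i=2: ✓ (witness j=2)
  i=3: ✗ (none in [3,4])
  i=4: ✗ (none in [4,5])
  i=5: ✗ (none in [5,6])
  i=6: ✗ (none in [6,7])
Positions where it holds: {0, 1, 2} → 3.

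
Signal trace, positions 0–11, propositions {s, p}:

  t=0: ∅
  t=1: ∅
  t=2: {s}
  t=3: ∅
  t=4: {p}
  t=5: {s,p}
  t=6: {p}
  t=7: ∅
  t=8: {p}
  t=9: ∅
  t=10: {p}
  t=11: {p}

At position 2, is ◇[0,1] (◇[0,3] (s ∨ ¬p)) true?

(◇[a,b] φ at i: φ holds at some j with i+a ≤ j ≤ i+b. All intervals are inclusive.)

Holds

Check ◇[0,3] (s ∨ ¬p) at each j in [2,3]:
  j=2: holds (witness at 2)
  j=3: holds (witness at 3)
Found at j=2 → formula holds.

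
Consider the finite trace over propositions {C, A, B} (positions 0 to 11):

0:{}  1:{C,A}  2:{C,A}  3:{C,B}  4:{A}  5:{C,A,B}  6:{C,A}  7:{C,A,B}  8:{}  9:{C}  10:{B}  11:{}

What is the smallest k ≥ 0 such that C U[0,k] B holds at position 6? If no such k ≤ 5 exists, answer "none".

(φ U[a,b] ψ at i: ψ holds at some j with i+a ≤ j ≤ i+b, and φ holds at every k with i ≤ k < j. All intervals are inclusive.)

Need earliest j ≥ 6 with B, and C at every k in [6,j-1].
  j=6: rhs fails.
  j=7: rhs holds; lhs holds on [6,6]. k = 1.

1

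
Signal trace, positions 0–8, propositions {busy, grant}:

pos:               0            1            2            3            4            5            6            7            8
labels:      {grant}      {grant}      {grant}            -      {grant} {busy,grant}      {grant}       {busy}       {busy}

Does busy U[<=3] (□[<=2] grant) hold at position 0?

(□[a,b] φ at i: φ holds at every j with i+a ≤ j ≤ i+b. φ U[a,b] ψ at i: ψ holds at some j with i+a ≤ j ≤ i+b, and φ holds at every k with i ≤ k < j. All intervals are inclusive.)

Need some j in [0,3] with □[<=2] grant, and busy at every k in [0,j-1].
  j=0: □[<=2] grant holds; no prefix to check → satisfied.

True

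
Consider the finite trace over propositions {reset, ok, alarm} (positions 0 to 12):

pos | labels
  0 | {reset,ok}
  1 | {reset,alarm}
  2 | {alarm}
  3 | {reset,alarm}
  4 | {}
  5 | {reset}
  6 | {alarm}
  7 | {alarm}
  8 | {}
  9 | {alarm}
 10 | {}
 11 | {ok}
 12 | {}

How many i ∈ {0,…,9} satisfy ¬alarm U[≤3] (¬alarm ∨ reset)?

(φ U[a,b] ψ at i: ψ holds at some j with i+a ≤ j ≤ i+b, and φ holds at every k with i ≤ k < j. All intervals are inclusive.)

6

Evaluate at each i in [0,9]:
  i=0: ✓ (rhs at j=0)
  i=1: ✓ (rhs at j=1)
  i=2: ✗ (lhs fails at k=2 before rhs at j=3)
  i=3: ✓ (rhs at j=3)
  i=4: ✓ (rhs at j=4)
  i=5: ✓ (rhs at j=5)
  i=6: ✗ (lhs fails at k=6 before rhs at j=8)
  i=7: ✗ (lhs fails at k=7 before rhs at j=8)
  i=8: ✓ (rhs at j=8)
  i=9: ✗ (lhs fails at k=9 before rhs at j=10)
Positions where it holds: {0, 1, 3, 4, 5, 8} → 6.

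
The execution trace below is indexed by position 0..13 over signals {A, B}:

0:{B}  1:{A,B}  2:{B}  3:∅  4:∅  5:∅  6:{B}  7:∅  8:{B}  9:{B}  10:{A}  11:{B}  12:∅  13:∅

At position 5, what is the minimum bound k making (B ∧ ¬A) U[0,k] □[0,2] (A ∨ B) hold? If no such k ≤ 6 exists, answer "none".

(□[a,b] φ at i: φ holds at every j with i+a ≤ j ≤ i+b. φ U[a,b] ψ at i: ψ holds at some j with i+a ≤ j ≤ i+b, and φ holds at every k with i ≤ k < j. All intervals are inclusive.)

none

Need earliest j ≥ 5 with □[0,2] (A ∨ B), and (B ∧ ¬A) at every k in [5,j-1].
  j=5: rhs fails.
  j=6: rhs fails.
  j=7: rhs fails.
  j=8: rhs holds but lhs fails at k=5.
  j=9: rhs holds but lhs fails at k=5.
  j=10: rhs fails.
  j=11: rhs fails.
No witness within the range → none.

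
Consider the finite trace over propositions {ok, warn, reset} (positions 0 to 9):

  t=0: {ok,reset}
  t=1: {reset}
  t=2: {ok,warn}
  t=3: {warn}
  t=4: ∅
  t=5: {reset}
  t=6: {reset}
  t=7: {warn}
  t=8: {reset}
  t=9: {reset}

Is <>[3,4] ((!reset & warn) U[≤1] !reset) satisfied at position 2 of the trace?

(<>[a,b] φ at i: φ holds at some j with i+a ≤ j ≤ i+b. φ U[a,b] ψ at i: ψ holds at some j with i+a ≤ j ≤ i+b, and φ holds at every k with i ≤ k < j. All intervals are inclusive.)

Check ((!reset & warn) U[≤1] !reset) at each j in [5,6]:
  j=5: fails
  j=6: fails
No position in the window satisfies it → formula fails.

False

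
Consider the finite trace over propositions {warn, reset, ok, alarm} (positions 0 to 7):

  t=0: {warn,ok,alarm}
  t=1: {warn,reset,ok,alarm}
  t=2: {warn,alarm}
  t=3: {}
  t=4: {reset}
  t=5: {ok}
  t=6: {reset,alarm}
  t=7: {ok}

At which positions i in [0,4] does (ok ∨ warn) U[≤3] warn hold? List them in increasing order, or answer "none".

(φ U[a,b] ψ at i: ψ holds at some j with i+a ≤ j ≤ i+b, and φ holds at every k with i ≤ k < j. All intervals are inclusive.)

Evaluate at each i in [0,4]:
  i=0: ✓ (rhs at j=0)
  i=1: ✓ (rhs at j=1)
  i=2: ✓ (rhs at j=2)
  i=3: ✗ (no rhs in [3,6])
  i=4: ✗ (no rhs in [4,7])

0, 1, 2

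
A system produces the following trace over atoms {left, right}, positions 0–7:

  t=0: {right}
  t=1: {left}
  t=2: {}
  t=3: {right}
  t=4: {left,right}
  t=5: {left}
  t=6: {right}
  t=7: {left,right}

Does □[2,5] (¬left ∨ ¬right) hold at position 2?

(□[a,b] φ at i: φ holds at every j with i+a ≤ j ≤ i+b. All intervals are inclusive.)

Check (¬left ∨ ¬right) at every j in [4,7]:
  j=4: false
  j=5: true
  j=6: true
  j=7: false
Fails at j=4 → formula fails.

Does not hold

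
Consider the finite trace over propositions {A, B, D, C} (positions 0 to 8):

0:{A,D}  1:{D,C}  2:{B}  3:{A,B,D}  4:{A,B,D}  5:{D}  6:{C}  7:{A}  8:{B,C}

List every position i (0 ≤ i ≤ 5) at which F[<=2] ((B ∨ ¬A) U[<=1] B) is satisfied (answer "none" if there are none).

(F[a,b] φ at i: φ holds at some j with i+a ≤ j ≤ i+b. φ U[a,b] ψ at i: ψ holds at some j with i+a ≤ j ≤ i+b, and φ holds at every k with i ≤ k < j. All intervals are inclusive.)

0, 1, 2, 3, 4

Evaluate at each i in [0,5]:
  i=0: ✓ (witness j=1)
  i=1: ✓ (witness j=1)
  i=2: ✓ (witness j=2)
  i=3: ✓ (witness j=3)
  i=4: ✓ (witness j=4)
  i=5: ✗ (none in [5,7])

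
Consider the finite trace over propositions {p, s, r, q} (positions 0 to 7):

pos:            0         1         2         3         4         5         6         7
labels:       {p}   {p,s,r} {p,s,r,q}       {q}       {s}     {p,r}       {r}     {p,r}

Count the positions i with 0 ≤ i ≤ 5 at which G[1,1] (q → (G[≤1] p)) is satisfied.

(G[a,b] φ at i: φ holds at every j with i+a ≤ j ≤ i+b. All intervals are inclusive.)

Evaluate at each i in [0,5]:
  i=0: ✓ (all of [1,1])
  i=1: ✗ (fails at j=2)
  i=2: ✗ (fails at j=3)
  i=3: ✓ (all of [4,4])
  i=4: ✓ (all of [5,5])
  i=5: ✓ (all of [6,6])
Positions where it holds: {0, 3, 4, 5} → 4.

4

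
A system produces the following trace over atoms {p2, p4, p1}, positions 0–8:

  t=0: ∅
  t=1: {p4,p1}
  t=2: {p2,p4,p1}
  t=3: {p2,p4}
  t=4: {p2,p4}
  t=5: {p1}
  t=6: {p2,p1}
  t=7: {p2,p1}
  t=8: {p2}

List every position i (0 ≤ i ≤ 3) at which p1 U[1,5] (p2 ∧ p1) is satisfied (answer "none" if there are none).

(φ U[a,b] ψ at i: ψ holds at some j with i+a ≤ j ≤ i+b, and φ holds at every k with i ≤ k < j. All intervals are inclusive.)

1

Evaluate at each i in [0,3]:
  i=0: ✗ (lhs fails at k=0 before rhs at j=2)
  i=1: ✓ (rhs at j=2; lhs holds on [1,1])
  i=2: ✗ (lhs fails at k=3 before rhs at j=6)
  i=3: ✗ (lhs fails at k=3 before rhs at j=6)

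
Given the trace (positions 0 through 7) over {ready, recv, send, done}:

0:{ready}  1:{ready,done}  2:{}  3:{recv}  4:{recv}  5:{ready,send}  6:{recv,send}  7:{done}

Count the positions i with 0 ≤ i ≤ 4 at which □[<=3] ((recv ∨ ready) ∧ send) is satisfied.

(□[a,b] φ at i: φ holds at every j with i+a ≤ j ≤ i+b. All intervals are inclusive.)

Evaluate at each i in [0,4]:
  i=0: ✗ (fails at j=0)
  i=1: ✗ (fails at j=1)
  i=2: ✗ (fails at j=2)
  i=3: ✗ (fails at j=3)
  i=4: ✗ (fails at j=4)
Positions where it holds: {} → 0.

0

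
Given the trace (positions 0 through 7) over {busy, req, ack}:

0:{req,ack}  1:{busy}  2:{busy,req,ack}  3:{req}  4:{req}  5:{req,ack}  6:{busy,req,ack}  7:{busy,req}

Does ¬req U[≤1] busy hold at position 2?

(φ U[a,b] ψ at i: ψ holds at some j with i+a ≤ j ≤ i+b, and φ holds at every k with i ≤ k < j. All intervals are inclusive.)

Need some j in [2,3] with busy, and ¬req at every k in [2,j-1].
  j=2: busy holds; no prefix to check → satisfied.

Yes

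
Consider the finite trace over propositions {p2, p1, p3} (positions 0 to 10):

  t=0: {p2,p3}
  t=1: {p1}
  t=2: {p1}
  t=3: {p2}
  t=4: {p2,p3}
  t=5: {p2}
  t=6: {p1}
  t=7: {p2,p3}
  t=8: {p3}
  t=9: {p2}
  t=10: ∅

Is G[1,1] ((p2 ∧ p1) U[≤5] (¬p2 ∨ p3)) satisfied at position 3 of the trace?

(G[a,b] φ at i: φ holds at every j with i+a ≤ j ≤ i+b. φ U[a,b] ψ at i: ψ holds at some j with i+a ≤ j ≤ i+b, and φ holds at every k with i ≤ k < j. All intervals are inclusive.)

Yes

Check ((p2 ∧ p1) U[≤5] (¬p2 ∨ p3)) at every j in [4,4]:
  j=4: holds
All positions satisfy it → formula holds.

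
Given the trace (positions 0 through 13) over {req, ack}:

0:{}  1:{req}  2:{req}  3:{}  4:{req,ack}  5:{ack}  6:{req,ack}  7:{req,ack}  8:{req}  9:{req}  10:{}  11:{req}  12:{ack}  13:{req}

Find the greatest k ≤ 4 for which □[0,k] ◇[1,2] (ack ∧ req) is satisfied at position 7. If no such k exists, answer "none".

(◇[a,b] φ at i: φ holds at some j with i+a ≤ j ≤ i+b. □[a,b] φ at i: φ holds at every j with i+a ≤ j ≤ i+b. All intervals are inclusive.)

◇[1,2] (ack ∧ req) must hold from j=7 onward; find where it first fails.
  j=7: fails → no k works.

none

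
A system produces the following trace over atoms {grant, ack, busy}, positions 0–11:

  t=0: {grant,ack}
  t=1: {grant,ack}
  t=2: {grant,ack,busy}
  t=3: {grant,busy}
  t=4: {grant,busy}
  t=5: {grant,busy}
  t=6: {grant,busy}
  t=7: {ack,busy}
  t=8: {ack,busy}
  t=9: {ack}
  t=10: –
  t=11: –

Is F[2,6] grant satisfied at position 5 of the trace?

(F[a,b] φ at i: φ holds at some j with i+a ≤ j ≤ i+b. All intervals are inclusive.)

Check grant at each j in [7,11]:
  j=7: false
  j=8: false
  j=9: false
  j=10: false
  j=11: false
No position in the window satisfies it → formula fails.

False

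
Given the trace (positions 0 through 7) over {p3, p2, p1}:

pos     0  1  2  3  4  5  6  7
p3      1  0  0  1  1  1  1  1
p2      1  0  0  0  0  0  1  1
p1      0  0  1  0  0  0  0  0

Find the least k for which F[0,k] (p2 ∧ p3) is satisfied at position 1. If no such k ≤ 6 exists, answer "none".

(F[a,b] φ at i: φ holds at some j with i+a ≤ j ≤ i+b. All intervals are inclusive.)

Scan j = 1,2,… for (p2 ∧ p3):
  j=1: fails
  j=2: fails
  j=3: fails
  j=4: fails
  j=5: fails
  j=6: holds
First hit at j=6, so smallest k = 6-1 = 5.

5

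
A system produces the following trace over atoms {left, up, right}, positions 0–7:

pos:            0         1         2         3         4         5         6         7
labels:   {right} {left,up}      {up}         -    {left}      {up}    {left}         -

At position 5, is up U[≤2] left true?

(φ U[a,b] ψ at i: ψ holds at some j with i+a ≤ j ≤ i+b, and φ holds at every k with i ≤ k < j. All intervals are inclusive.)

Holds

Need some j in [5,7] with left, and up at every k in [5,j-1].
  j=5: left false.
  j=6: left holds; up holds at every k in [5,5] → satisfied.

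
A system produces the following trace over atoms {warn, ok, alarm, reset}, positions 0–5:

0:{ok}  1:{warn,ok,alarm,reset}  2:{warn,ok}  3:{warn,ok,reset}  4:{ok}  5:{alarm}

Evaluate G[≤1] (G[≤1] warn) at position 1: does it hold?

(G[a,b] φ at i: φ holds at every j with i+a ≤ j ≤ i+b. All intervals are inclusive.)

Check G[≤1] warn at every j in [1,2]:
  j=1: holds on [1,2]
  j=2: holds on [2,3]
All positions satisfy it → formula holds.

Yes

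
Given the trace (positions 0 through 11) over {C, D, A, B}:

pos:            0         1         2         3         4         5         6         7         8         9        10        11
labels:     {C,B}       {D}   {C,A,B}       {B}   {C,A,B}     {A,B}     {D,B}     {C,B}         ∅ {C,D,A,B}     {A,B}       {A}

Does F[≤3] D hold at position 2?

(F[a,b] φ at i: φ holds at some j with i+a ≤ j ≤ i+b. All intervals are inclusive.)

False

Check D at each j in [2,5]:
  j=2: false
  j=3: false
  j=4: false
  j=5: false
No position in the window satisfies it → formula fails.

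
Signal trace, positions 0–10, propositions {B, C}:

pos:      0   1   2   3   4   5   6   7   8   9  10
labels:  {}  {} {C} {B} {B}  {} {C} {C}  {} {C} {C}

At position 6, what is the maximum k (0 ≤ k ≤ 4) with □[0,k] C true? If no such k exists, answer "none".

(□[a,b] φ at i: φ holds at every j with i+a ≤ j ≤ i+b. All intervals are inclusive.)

C must hold from j=6 onward; find where it first fails.
  j=6: holds
  j=7: holds
  j=8: fails
Holds on [6,7], so largest k = 1.

1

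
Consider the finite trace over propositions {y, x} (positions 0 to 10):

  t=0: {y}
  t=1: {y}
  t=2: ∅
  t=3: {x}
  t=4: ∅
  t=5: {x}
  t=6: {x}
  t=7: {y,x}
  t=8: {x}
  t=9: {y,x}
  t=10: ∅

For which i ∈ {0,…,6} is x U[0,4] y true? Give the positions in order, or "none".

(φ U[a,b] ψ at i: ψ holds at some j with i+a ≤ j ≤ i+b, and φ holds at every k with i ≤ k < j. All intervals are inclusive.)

0, 1, 5, 6

Evaluate at each i in [0,6]:
  i=0: ✓ (rhs at j=0)
  i=1: ✓ (rhs at j=1)
  i=2: ✗ (no rhs in [2,6])
  i=3: ✗ (lhs fails at k=4 before rhs at j=7)
  i=4: ✗ (lhs fails at k=4 before rhs at j=7)
  i=5: ✓ (rhs at j=7; lhs holds on [5,6])
  i=6: ✓ (rhs at j=7; lhs holds on [6,6])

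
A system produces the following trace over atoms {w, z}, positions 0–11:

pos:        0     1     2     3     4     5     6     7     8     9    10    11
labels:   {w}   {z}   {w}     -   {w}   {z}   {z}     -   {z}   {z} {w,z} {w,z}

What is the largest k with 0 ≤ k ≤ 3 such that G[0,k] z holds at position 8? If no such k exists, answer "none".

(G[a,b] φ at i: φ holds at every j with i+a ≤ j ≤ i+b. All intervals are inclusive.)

z must hold from j=8 onward; find where it first fails.
  j=8: holds
  j=9: holds
  j=10: holds
  j=11: holds
Holds through j=11; largest k = 3.

3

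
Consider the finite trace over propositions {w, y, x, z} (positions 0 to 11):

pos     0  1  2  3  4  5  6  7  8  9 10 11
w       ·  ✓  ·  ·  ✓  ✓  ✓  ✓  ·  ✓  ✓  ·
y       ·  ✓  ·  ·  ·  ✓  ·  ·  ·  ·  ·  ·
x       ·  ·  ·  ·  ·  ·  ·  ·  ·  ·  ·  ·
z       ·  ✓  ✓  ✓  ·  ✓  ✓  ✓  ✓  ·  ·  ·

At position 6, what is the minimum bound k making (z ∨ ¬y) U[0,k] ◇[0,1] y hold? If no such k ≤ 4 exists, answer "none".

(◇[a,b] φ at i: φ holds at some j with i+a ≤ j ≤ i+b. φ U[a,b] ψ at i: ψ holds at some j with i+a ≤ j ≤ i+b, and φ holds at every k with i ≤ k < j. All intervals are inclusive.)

Need earliest j ≥ 6 with ◇[0,1] y, and (z ∨ ¬y) at every k in [6,j-1].
  j=6: rhs fails.
  j=7: rhs fails.
  j=8: rhs fails.
  j=9: rhs fails.
  j=10: rhs fails.
No witness within the range → none.

none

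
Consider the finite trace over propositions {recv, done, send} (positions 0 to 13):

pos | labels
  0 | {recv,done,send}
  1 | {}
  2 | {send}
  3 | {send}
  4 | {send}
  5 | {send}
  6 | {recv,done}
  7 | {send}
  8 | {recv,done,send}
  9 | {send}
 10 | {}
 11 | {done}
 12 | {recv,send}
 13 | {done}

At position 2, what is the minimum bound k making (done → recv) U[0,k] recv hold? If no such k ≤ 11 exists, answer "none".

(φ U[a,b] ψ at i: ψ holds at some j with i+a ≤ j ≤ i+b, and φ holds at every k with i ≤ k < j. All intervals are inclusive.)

Need earliest j ≥ 2 with recv, and (done → recv) at every k in [2,j-1].
  j=2: rhs fails.
  j=3: rhs fails.
  j=4: rhs fails.
  j=5: rhs fails.
  j=6: rhs holds; lhs holds on [2,5]. k = 4.

4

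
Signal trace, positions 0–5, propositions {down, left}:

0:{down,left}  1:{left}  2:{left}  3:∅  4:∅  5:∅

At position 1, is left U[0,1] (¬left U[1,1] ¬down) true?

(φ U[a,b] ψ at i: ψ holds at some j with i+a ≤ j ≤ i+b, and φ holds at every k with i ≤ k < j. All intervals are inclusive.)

Need some j in [1,2] with (¬left U[1,1] ¬down), and left at every k in [1,j-1].
  j=1: (¬left U[1,1] ¬down) — fails.
  j=2: (¬left U[1,1] ¬down) — fails.
No j in the window works → until fails.

False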